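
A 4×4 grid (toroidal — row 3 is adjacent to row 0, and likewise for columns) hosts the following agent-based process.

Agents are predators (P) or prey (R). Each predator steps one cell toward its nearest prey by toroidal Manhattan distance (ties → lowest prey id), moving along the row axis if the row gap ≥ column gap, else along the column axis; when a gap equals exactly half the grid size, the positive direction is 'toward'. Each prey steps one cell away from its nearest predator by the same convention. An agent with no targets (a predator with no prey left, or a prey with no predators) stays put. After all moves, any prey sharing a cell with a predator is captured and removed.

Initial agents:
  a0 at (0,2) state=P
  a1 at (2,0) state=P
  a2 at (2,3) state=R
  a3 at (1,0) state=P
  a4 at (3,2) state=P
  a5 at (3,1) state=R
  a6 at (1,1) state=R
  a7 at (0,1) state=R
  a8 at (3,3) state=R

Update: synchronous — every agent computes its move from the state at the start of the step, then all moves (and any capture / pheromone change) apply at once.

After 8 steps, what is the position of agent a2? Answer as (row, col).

t=1: a0@(0,1):P a1@(2,3):P a2@(2,2):R a3@(1,1):P a4@(3,1):P a5@(3,0):R a6@(1,2):R a7@(0,0):R a8@(3,0):R
t=2: a0@(0,0):P a1@(2,2):P a2@(2,1):R a3@(1,2):P a4@(3,0):P a5@(3,3):R a6@(1,3):R a7@(0,3):R a8@(3,3):R
t=3: a0@(0,3):P a1@(2,1):P a2@(2,0):R a3@(1,3):P a4@(3,3):P a5@(3,2):R a6@(1,0):R a7@(0,2):R a8@(3,2):R
t=4: a0@(0,2):P a1@(2,0):P a2@(2,3):R a3@(1,0):P a4@(3,2):P a5@(3,1):R a6@(1,1):R a7@(0,1):R a8@(3,1):R
t=5: a0@(0,1):P a1@(2,3):P a2@(2,2):R a3@(1,1):P a4@(3,1):P a5@(3,0):R a6@(1,2):R a7@(0,0):R a8@(3,0):R
t=6: a0@(0,0):P a1@(2,2):P a2@(2,1):R a3@(1,2):P a4@(3,0):P a5@(3,3):R a6@(1,3):R a7@(0,3):R a8@(3,3):R
t=7: a0@(0,3):P a1@(2,1):P a2@(2,0):R a3@(1,3):P a4@(3,3):P a5@(3,2):R a6@(1,0):R a7@(0,2):R a8@(3,2):R
t=8: a0@(0,2):P a1@(2,0):P a2@(2,3):R a3@(1,0):P a4@(3,2):P a5@(3,1):R a6@(1,1):R a7@(0,1):R a8@(3,1):R

(2, 3)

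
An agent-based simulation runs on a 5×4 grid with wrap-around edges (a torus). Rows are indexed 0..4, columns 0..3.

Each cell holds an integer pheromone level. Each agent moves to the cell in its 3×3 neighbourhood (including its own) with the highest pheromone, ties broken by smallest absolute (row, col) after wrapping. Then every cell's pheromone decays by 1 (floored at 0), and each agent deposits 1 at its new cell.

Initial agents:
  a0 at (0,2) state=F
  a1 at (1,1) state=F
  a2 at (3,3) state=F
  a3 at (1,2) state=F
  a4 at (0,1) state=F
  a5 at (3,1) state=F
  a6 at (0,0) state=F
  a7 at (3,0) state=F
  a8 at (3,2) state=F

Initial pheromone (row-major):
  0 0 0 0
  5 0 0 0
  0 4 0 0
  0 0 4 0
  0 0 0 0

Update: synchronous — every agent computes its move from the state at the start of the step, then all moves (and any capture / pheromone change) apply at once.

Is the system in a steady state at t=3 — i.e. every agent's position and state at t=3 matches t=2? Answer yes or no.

no

t=1: a0@(0,1) a1@(1,0) a2@(3,2) a3@(2,1) a4@(1,0) a5@(2,1) a6@(1,0) a7@(2,1) a8@(2,1) | pheromone: 0 1 0 0 / 7 0 0 0 / 0 7 0 0 / 0 0 4 0 / 0 0 0 0
t=2: a0@(1,0) a1@(1,0) a2@(2,1) a3@(1,0) a4@(1,0) a5@(1,0) a6@(1,0) a7@(1,0) a8@(1,0) | pheromone: 0 0 0 0 / 14 0 0 0 / 0 7 0 0 / 0 0 3 0 / 0 0 0 0
t=3: a0@(1,0) a1@(1,0) a2@(1,0) a3@(1,0) a4@(1,0) a5@(1,0) a6@(1,0) a7@(1,0) a8@(1,0) | pheromone: 0 0 0 0 / 22 0 0 0 / 0 6 0 0 / 0 0 2 0 / 0 0 0 0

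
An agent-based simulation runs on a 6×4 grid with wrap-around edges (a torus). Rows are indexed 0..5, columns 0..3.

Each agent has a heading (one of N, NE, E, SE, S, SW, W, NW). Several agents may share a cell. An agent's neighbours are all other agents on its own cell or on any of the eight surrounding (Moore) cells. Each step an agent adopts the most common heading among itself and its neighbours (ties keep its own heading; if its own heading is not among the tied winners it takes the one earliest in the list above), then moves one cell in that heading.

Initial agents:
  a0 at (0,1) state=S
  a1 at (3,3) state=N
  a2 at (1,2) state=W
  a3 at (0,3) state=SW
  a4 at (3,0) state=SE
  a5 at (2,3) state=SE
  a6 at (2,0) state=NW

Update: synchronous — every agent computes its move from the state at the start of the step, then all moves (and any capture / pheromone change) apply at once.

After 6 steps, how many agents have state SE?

5

t=1: a0@(1,1):S a1@(4,0):SE a2@(1,1):W a3@(1,2):SW a4@(4,1):SE a5@(3,0):SE a6@(3,1):SE
t=2: a0@(2,1):S a1@(5,1):SE a2@(1,0):W a3@(2,1):SW a4@(5,2):SE a5@(4,1):SE a6@(4,2):SE
t=3: a0@(3,1):S a1@(0,2):SE a2@(1,3):W a3@(3,0):SW a4@(0,3):SE a5@(5,2):SE a6@(5,3):SE
t=4: a0@(4,1):S a1@(1,3):SE a2@(2,0):SE a3@(4,3):SW a4@(1,0):SE a5@(0,3):SE a6@(0,0):SE
t=5: a0@(5,1):S a1@(2,0):SE a2@(3,1):SE a3@(5,2):SW a4@(2,1):SE a5@(1,0):SE a6@(1,1):SE
t=6: a0@(0,1):S a1@(3,1):SE a2@(4,2):SE a3@(0,1):SW a4@(3,2):SE a5@(2,1):SE a6@(2,2):SE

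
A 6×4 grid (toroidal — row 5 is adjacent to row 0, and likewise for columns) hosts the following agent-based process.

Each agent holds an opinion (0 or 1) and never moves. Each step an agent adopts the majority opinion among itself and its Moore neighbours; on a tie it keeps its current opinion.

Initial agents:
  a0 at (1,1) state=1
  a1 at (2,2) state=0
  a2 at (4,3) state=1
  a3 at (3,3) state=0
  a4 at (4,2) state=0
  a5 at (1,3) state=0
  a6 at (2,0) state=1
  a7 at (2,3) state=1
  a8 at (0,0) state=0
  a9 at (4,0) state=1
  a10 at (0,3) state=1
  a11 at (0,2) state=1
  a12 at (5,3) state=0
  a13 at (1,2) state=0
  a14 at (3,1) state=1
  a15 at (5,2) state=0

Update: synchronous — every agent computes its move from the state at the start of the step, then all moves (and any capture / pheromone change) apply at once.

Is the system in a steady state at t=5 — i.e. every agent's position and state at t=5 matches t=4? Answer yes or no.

t=1: a0@(1,1):1 a1@(2,2):0 a2@(4,3):0 a3@(3,3):1 a4@(4,2):0 a5@(1,3):0 a6@(2,0):1 a7@(2,3):0 a8@(0,0):0 a9@(4,0):1 a10@(0,3):0 a11@(0,2):0 a12@(5,3):0 a13@(1,2):1 a14@(3,1):1 a15@(5,2):0
t=2: a0@(1,1):1 a1@(2,2):1 a2@(4,3):0 a3@(3,3):0 a4@(4,2):0 a5@(1,3):0 a6@(2,0):1 a7@(2,3):0 a8@(0,0):0 a9@(4,0):1 a10@(0,3):0 a11@(0,2):0 a12@(5,3):0 a13@(1,2):0 a14@(3,1):1 a15@(5,2):0
t=3: a0@(1,1):1 a1@(2,2):0 a2@(4,3):0 a3@(3,3):0 a4@(4,2):0 a5@(1,3):0 a6@(2,0):1 a7@(2,3):0 a8@(0,0):0 a9@(4,0):0 a10@(0,3):0 a11@(0,2):0 a12@(5,3):0 a13@(1,2):0 a14@(3,1):1 a15@(5,2):0
t=4: a0@(1,1):0 a1@(2,2):0 a2@(4,3):0 a3@(3,3):0 a4@(4,2):0 a5@(1,3):0 a6@(2,0):1 a7@(2,3):0 a8@(0,0):0 a9@(4,0):0 a10@(0,3):0 a11@(0,2):0 a12@(5,3):0 a13@(1,2):0 a14@(3,1):0 a15@(5,2):0
t=5: a0@(1,1):0 a1@(2,2):0 a2@(4,3):0 a3@(3,3):0 a4@(4,2):0 a5@(1,3):0 a6@(2,0):0 a7@(2,3):0 a8@(0,0):0 a9@(4,0):0 a10@(0,3):0 a11@(0,2):0 a12@(5,3):0 a13@(1,2):0 a14@(3,1):0 a15@(5,2):0

no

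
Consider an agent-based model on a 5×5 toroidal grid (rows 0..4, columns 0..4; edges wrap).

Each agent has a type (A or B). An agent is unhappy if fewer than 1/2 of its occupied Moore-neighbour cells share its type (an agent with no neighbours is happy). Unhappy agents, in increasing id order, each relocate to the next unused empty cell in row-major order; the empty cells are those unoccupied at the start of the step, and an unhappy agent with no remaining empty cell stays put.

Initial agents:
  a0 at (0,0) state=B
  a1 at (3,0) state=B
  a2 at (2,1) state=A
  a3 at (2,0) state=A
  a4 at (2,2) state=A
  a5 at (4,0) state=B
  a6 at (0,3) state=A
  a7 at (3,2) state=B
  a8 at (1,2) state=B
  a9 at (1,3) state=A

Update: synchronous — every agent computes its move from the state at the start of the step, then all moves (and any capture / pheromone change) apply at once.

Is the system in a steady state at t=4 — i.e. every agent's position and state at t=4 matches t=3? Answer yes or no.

t=1: a0@(0,0):B a1@(0,1):B a2@(0,2):A a3@(2,0):A a4@(2,2):A a5@(4,0):B a6@(0,3):A a7@(0,4):B a8@(1,0):B a9@(1,3):A
t=2: a0@(0,0):B a1@(0,1):B a2@(0,2):A a3@(1,1):A a4@(2,2):A a5@(4,0):B a6@(0,3):A a7@(0,4):B a8@(1,0):B a9@(1,3):A
t=3: a0@(0,0):B a1@(0,1):B a2@(0,2):A a3@(1,2):A a4@(2,2):A a5@(4,0):B a6@(0,3):A a7@(0,4):B a8@(1,0):B a9@(1,3):A
t=4: (unchanged — steady state)

yes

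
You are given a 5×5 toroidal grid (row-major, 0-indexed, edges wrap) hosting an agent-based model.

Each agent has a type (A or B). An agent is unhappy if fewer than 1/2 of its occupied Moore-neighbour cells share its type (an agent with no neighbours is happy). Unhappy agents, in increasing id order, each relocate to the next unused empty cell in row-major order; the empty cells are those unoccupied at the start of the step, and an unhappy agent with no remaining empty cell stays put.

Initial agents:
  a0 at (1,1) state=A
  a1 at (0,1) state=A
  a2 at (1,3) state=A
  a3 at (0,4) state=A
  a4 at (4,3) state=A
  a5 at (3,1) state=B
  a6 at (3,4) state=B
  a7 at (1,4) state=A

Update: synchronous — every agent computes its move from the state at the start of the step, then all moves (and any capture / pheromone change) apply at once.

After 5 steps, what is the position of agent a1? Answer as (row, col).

(0, 1)

t=1: a0@(1,1):A a1@(0,1):A a2@(1,3):A a3@(0,4):A a4@(4,3):A a5@(3,1):B a6@(0,0):B a7@(1,4):A
t=2: a0@(1,1):A a1@(0,1):A a2@(1,3):A a3@(0,4):A a4@(4,3):A a5@(3,1):B a6@(0,2):B a7@(1,4):A
t=3: a0@(1,1):A a1@(0,1):A a2@(1,3):A a3@(0,4):A a4@(4,3):A a5@(3,1):B a6@(0,0):B a7@(1,4):A
t=4: a0@(1,1):A a1@(0,1):A a2@(1,3):A a3@(0,4):A a4@(4,3):A a5@(3,1):B a6@(0,2):B a7@(1,4):A
t=5: a0@(1,1):A a1@(0,1):A a2@(1,3):A a3@(0,4):A a4@(4,3):A a5@(3,1):B a6@(0,0):B a7@(1,4):A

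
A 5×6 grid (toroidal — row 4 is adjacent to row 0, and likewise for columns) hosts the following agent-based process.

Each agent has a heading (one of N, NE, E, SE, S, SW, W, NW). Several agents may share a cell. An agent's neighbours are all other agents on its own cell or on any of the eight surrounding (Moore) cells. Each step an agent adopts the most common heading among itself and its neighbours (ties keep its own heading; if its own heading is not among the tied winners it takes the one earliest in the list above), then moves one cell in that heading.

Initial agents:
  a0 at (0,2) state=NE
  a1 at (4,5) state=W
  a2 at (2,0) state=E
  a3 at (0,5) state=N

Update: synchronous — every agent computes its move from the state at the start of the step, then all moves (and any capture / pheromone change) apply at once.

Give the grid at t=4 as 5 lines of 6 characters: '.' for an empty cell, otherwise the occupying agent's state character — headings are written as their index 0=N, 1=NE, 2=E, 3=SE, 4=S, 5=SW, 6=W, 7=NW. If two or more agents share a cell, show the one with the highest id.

......
1....0
....2.
......
.6....

t=1: a0@(4,3):NE a1@(4,4):W a2@(2,1):E a3@(4,5):N
t=2: a0@(3,4):NE a1@(4,3):W a2@(2,2):E a3@(3,5):N
t=3: a0@(2,5):NE a1@(4,2):W a2@(2,3):E a3@(2,5):N
t=4: a0@(1,0):NE a1@(4,1):W a2@(2,4):E a3@(1,5):N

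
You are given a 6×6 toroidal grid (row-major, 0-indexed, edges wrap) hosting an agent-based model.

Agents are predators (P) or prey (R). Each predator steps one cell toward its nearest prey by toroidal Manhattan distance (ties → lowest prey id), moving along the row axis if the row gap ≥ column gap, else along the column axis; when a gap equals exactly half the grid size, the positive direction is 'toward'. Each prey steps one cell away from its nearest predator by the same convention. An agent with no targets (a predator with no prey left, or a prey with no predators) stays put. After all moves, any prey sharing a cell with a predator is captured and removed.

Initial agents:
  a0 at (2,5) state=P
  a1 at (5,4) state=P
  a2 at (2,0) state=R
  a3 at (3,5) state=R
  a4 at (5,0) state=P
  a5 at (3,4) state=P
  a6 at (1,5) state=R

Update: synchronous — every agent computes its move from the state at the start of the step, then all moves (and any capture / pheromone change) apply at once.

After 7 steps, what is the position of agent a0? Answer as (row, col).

t=1: a0@(2,0):P a1@(4,4):P a2@(2,1):R a3@(4,5):R a4@(0,0):P a5@(3,5):P a6@(0,5):R
t=2: a0@(2,1):P a1@(4,5):P a2@(2,2):R a3@(4,0):R a4@(0,5):P a5@(4,5):P a6@(0,4):R
t=3: a0@(2,2):P a1@(4,0):P a2@(2,3):R a3@(4,1):R a4@(0,4):P a5@(4,0):P a6@(0,3):R
t=4: a0@(2,3):P a1@(4,1):P a2@(2,4):R a3@(4,2):R a4@(0,3):P a5@(4,1):P a6@(0,2):R
t=5: a0@(2,4):P a1@(4,2):P a2@(2,5):R a3@(4,3):R a4@(0,2):P a5@(4,2):P a6@(0,1):R
t=6: a0@(2,5):P a1@(4,3):P a2@(2,0):R a3@(4,4):R a4@(0,1):P a5@(4,3):P a6@(0,0):R
t=7: a0@(2,0):P a1@(4,4):P a2@(2,1):R a3@(4,5):R a4@(0,0):P a5@(4,4):P a6@(0,5):R

(2, 0)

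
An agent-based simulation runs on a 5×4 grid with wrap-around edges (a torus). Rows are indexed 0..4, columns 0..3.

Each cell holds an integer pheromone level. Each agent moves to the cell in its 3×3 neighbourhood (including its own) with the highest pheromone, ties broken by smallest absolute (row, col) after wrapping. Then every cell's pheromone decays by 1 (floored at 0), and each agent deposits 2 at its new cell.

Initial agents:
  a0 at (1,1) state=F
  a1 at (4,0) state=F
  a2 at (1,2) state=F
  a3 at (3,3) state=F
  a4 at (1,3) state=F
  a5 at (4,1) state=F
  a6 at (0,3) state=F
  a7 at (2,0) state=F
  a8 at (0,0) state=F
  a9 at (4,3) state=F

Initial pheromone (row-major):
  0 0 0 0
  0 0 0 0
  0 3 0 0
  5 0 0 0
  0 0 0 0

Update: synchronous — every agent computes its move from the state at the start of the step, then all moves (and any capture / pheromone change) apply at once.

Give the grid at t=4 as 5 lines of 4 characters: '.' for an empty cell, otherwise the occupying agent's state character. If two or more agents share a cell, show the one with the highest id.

t=1: a0@(2,1) a1@(3,0) a2@(2,1) a3@(3,0) a4@(0,0) a5@(3,0) a6@(0,0) a7@(3,0) a8@(0,0) a9@(3,0) | pheromone: 6 0 0 0 / 0 0 0 0 / 0 6 0 0 / 14 0 0 0 / 0 0 0 0
t=2: a0@(3,0) a1@(3,0) a2@(3,0) a3@(3,0) a4@(0,0) a5@(3,0) a6@(0,0) a7@(3,0) a8@(0,0) a9@(3,0) | pheromone: 11 0 0 0 / 0 0 0 0 / 0 5 0 0 / 27 0 0 0 / 0 0 0 0
t=3: a0@(3,0) a1@(3,0) a2@(3,0) a3@(3,0) a4@(0,0) a5@(3,0) a6@(0,0) a7@(3,0) a8@(0,0) a9@(3,0) | pheromone: 16 0 0 0 / 0 0 0 0 / 0 4 0 0 / 40 0 0 0 / 0 0 0 0
t=4: a0@(3,0) a1@(3,0) a2@(3,0) a3@(3,0) a4@(0,0) a5@(3,0) a6@(0,0) a7@(3,0) a8@(0,0) a9@(3,0) | pheromone: 21 0 0 0 / 0 0 0 0 / 0 3 0 0 / 53 0 0 0 / 0 0 0 0

F...
....
....
F...
....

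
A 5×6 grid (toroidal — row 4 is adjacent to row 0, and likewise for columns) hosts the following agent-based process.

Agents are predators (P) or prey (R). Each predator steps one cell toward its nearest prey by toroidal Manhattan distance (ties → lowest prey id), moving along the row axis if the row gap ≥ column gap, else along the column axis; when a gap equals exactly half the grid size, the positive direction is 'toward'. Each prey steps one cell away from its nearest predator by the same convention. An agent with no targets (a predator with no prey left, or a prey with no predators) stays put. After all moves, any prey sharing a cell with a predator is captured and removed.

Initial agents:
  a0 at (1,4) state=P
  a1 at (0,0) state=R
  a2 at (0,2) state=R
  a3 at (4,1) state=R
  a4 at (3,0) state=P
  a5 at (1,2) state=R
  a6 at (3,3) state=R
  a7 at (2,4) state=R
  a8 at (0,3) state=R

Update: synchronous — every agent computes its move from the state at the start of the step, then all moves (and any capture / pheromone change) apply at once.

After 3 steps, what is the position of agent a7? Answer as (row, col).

(0, 4)

t=1: a0@(2,4):P a1@(1,0):R a2@(0,1):R a3@(0,1):R a4@(4,0):P a5@(1,1):R a6@(4,3):R a7@(3,4):R a8@(4,3):R
t=2: a0@(3,4):P a1@(2,0):R a2@(1,1):R a3@(1,1):R a4@(0,0):P a5@(2,1):R a6@(0,3):R a7@(4,4):R a8@(0,3):R
t=3: a0@(4,4):P a1@(3,0):R a2@(2,1):R a3@(2,1):R a4@(1,0):P a5@(3,1):R a6@(1,3):R a7@(0,4):R a8@(1,3):R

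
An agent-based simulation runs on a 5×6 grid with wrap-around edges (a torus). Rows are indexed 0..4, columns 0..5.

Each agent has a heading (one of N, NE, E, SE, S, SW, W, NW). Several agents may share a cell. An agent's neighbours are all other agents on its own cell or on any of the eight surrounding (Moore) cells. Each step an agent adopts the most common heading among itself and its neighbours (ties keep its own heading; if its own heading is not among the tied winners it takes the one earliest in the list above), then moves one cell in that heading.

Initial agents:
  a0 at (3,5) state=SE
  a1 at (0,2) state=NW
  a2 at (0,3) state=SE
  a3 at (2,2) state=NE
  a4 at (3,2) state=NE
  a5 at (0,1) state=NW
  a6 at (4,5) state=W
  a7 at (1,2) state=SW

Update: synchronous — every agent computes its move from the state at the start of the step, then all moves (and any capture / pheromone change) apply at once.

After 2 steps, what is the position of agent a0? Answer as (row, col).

(3, 5)

t=1: a0@(4,0):SE a1@(4,1):NW a2@(1,4):SE a3@(1,3):NE a4@(2,3):NE a5@(4,0):NW a6@(4,4):W a7@(0,1):NW
t=2: a0@(3,5):NW a1@(3,0):NW a2@(0,5):NE a3@(0,4):NE a4@(1,4):NE a5@(3,5):NW a6@(4,3):W a7@(4,0):NW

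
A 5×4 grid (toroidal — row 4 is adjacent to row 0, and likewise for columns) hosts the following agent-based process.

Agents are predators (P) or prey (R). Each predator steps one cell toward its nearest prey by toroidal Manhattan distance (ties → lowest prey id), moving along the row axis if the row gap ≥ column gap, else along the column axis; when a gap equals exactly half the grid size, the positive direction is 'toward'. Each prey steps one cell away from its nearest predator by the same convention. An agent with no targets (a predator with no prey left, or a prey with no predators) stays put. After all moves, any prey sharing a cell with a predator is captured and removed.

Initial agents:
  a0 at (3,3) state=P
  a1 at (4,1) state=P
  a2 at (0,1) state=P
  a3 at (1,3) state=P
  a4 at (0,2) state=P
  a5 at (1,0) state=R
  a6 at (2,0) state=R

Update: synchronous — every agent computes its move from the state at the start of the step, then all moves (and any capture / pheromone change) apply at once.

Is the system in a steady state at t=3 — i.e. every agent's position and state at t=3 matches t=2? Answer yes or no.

yes

t=1: a0@(2,3):P a1@(0,1):P a2@(1,1):P a3@(1,0):P a4@(0,3):P
t=2: (unchanged — steady state)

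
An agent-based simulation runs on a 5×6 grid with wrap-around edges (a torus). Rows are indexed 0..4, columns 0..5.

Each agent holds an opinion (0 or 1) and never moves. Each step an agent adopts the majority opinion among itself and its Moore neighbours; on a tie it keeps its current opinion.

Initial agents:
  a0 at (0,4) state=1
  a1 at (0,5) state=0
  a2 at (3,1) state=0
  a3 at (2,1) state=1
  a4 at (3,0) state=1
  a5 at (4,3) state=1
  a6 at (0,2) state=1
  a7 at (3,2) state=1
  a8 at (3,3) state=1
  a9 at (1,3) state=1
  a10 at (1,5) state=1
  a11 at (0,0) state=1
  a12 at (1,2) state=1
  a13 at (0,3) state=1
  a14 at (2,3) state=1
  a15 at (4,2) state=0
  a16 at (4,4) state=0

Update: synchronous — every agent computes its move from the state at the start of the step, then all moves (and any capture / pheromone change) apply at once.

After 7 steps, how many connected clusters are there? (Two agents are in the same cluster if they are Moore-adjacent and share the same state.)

1

t=1: a0@(0,4):1 a1@(0,5):1 a2@(3,1):1 a3@(2,1):1 a4@(3,0):1 a5@(4,3):1 a6@(0,2):1 a7@(3,2):1 a8@(3,3):1 a9@(1,3):1 a10@(1,5):1 a11@(0,0):1 a12@(1,2):1 a13@(0,3):1 a14@(2,3):1 a15@(4,2):1 a16@(4,4):1
t=2: (unchanged — steady state)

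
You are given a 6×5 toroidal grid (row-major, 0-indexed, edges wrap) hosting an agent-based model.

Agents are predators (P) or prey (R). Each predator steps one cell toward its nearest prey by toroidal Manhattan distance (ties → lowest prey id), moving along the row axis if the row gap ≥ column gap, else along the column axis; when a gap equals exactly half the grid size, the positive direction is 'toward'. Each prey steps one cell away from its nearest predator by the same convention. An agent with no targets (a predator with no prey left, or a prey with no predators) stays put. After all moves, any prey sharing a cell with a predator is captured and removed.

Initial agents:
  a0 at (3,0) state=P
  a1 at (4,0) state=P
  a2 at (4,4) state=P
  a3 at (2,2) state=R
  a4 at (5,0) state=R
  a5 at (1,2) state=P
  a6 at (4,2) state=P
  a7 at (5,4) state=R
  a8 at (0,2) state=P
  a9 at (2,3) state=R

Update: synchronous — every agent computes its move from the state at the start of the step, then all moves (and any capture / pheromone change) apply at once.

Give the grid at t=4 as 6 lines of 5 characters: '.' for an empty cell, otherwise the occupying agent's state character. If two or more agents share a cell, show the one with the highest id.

.....
P....
P..PP
RR..R
.....
.....

t=1: a0@(4,0):P a1@(5,0):P a2@(5,4):P a4@(0,0):R a5@(2,2):P a6@(3,2):P a7@(0,4):R a8@(1,2):P a9@(3,3):R
t=2: a0@(5,0):P a1@(0,0):P a2@(0,4):P a4@(1,0):R a5@(3,2):P a6@(3,3):P a7@(1,4):R a8@(1,1):P a9@(3,4):R
t=3: a0@(0,0):P a1@(1,0):P a2@(1,4):P a4@(2,0):R a5@(3,3):P a6@(3,4):P a7@(2,4):R a8@(1,0):P a9@(3,0):R
t=4: a0@(1,0):P a1@(2,0):P a2@(2,4):P a4@(3,0):R a5@(2,3):P a6@(2,4):P a7@(3,4):R a8@(2,0):P a9@(3,1):R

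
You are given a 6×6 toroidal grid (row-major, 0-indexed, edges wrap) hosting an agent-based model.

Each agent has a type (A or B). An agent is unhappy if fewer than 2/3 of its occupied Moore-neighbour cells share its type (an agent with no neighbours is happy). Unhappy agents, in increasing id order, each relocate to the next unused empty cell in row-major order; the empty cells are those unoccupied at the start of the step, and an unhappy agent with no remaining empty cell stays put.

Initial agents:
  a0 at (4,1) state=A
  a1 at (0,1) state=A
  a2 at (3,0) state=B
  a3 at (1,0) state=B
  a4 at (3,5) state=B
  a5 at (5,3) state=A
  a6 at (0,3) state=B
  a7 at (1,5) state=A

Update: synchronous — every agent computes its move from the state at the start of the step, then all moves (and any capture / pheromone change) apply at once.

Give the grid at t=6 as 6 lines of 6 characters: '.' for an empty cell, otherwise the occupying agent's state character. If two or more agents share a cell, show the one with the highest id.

.AABBB
.AA...
......
.....B
......
......

t=1: a0@(0,0):A a1@(0,2):A a2@(0,4):B a3@(0,5):B a4@(3,5):B a5@(1,1):A a6@(1,2):B a7@(1,3):A
t=2: a0@(0,1):A a1@(0,2):A a2@(0,3):B a3@(1,0):B a4@(3,5):B a5@(1,1):A a6@(1,4):B a7@(1,5):A
t=3: a0@(0,1):A a1@(0,2):A a2@(0,0):B a3@(0,4):B a4@(3,5):B a5@(1,1):A a6@(0,5):B a7@(1,2):A
t=4: a0@(0,1):A a1@(0,2):A a2@(0,3):B a3@(0,4):B a4@(3,5):B a5@(1,1):A a6@(0,5):B a7@(1,2):A
t=5: a0@(0,1):A a1@(0,2):A a2@(0,0):B a3@(0,4):B a4@(3,5):B a5@(1,1):A a6@(0,5):B a7@(1,2):A
t=6: a0@(0,1):A a1@(0,2):A a2@(0,3):B a3@(0,4):B a4@(3,5):B a5@(1,1):A a6@(0,5):B a7@(1,2):A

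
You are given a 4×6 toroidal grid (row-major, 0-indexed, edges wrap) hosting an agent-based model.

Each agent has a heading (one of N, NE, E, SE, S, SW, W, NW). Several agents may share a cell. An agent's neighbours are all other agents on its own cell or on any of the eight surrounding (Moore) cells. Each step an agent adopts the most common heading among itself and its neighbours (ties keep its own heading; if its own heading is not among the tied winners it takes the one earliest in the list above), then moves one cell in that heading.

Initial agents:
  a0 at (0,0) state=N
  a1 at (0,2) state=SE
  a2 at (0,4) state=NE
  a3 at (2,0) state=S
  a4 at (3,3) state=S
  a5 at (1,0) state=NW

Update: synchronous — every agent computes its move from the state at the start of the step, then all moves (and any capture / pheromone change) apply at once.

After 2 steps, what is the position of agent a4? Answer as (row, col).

(1, 3)

t=1: a0@(3,0):N a1@(1,3):SE a2@(3,5):NE a3@(3,0):S a4@(0,3):S a5@(0,5):NW
t=2: a0@(2,0):N a1@(2,4):SE a2@(2,0):NE a3@(0,0):S a4@(1,3):S a5@(3,4):NW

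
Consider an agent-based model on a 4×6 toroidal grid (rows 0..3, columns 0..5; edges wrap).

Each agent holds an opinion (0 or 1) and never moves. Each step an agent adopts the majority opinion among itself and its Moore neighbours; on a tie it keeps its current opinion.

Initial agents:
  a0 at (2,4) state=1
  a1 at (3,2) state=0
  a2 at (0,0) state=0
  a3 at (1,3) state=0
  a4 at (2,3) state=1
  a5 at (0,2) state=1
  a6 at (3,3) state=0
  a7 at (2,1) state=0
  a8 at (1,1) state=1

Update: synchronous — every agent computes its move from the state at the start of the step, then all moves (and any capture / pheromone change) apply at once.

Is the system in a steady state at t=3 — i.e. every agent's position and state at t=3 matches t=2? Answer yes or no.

t=1: a0@(2,4):1 a1@(3,2):0 a2@(0,0):0 a3@(1,3):1 a4@(2,3):0 a5@(0,2):0 a6@(3,3):1 a7@(2,1):0 a8@(1,1):1
t=2: a0@(2,4):1 a1@(3,2):0 a2@(0,0):0 a3@(1,3):1 a4@(2,3):1 a5@(0,2):1 a6@(3,3):0 a7@(2,1):0 a8@(1,1):0
t=3: a0@(2,4):1 a1@(3,2):0 a2@(0,0):0 a3@(1,3):1 a4@(2,3):1 a5@(0,2):0 a6@(3,3):1 a7@(2,1):0 a8@(1,1):0

no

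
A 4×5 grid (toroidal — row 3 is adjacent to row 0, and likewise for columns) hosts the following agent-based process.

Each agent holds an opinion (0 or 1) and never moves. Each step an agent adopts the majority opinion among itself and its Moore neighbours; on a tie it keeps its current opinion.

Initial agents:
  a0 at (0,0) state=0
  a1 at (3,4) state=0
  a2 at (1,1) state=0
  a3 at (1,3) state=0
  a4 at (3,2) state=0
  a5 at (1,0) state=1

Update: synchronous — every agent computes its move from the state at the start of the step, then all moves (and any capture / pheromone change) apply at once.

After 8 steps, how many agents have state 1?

t=1: a0@(0,0):0 a1@(3,4):0 a2@(1,1):0 a3@(1,3):0 a4@(3,2):0 a5@(1,0):0
t=2: (unchanged — steady state)

0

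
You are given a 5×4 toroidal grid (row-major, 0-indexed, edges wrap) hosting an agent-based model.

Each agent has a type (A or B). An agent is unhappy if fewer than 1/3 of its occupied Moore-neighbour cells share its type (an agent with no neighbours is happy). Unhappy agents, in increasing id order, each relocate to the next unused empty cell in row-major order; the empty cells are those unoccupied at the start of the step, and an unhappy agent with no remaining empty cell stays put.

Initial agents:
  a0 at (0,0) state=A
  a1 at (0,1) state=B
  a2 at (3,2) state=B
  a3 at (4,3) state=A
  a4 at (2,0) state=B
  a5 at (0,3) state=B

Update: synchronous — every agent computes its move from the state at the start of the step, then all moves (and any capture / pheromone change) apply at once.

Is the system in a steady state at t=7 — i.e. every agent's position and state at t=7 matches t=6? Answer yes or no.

t=1: a0@(0,0):A a1@(0,2):B a2@(1,0):B a3@(4,3):A a4@(2,0):B a5@(1,1):B
t=2: (unchanged — steady state)

yes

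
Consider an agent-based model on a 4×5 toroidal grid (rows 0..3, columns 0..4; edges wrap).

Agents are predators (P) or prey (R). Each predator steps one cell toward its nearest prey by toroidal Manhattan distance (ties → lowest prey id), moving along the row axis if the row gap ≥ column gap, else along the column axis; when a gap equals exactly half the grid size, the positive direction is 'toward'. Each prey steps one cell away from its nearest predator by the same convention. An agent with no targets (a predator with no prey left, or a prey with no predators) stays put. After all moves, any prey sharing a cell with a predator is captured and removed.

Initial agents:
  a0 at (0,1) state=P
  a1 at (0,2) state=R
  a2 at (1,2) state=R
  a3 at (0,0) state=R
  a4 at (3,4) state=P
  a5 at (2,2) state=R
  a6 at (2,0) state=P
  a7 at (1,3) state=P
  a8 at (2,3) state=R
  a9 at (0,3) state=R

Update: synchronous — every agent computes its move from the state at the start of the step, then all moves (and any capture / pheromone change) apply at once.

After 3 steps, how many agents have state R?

t=1: a0@(0,2):P a1@(0,3):R a2@(1,1):R a4@(0,4):P a5@(2,3):R a6@(3,0):P a7@(1,2):P a8@(3,3):R a9@(3,3):R
t=2: a0@(0,3):P a1@(0,4):R a2@(1,0):R a4@(0,3):P a5@(3,3):R a6@(3,4):P a7@(1,1):P a8@(2,3):R a9@(2,3):R
t=3: a0@(0,4):P a1@(0,0):R a2@(1,4):R a4@(0,4):P a5@(2,3):R a6@(0,4):P a7@(1,0):P a8@(1,3):R a9@(1,3):R

5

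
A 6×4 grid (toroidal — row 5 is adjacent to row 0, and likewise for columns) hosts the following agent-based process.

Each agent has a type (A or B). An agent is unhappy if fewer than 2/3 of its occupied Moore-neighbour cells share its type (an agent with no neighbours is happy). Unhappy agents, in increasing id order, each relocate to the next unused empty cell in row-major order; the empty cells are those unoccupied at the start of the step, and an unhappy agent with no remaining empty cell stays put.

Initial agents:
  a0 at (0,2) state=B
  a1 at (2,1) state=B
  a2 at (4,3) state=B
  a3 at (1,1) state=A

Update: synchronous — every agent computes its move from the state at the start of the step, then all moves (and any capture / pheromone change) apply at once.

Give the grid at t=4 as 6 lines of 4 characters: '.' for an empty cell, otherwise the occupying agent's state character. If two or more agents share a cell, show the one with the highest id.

t=1: a0@(0,0):B a1@(0,1):B a2@(4,3):B a3@(0,3):A
t=2: a0@(0,2):B a1@(0,1):B a2@(4,3):B a3@(1,0):A
t=3: a0@(0,2):B a1@(0,0):B a2@(4,3):B a3@(0,3):A
t=4: a0@(0,1):B a1@(1,0):B a2@(4,3):B a3@(1,1):A

.B..
BA..
....
....
...B
....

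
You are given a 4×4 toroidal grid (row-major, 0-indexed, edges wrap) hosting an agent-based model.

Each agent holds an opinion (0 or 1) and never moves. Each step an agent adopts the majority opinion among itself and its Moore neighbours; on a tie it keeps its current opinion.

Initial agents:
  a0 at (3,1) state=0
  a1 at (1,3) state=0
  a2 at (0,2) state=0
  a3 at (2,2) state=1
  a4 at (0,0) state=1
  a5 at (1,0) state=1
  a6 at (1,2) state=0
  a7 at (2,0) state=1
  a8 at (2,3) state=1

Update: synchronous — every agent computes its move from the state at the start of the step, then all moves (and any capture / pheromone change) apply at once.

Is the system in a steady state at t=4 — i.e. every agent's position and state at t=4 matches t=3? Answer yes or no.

t=1: a0@(3,1):1 a1@(1,3):1 a2@(0,2):0 a3@(2,2):0 a4@(0,0):1 a5@(1,0):1 a6@(1,2):0 a7@(2,0):1 a8@(2,3):1
t=2: a0@(3,1):1 a1@(1,3):1 a2@(0,2):0 a3@(2,2):1 a4@(0,0):1 a5@(1,0):1 a6@(1,2):0 a7@(2,0):1 a8@(2,3):1
t=3: a0@(3,1):1 a1@(1,3):1 a2@(0,2):0 a3@(2,2):1 a4@(0,0):1 a5@(1,0):1 a6@(1,2):1 a7@(2,0):1 a8@(2,3):1
t=4: a0@(3,1):1 a1@(1,3):1 a2@(0,2):1 a3@(2,2):1 a4@(0,0):1 a5@(1,0):1 a6@(1,2):1 a7@(2,0):1 a8@(2,3):1

no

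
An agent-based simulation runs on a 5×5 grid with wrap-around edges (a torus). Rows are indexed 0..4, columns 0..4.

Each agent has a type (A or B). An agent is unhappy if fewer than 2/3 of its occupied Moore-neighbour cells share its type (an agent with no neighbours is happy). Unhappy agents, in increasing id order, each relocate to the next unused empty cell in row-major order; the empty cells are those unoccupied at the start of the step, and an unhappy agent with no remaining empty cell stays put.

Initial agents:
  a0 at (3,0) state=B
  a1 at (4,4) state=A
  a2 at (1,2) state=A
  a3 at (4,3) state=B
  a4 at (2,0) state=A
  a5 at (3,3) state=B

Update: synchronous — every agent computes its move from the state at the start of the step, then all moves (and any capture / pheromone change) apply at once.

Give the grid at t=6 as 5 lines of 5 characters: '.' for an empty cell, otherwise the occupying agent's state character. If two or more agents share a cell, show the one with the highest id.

t=1: a0@(0,0):B a1@(0,1):A a2@(1,2):A a3@(0,2):B a4@(0,3):A a5@(0,4):B
t=2: a0@(1,0):B a1@(1,1):A a2@(1,2):A a3@(1,3):B a4@(1,4):A a5@(2,0):B
t=3: a0@(0,0):B a1@(0,1):A a2@(0,2):A a3@(0,3):B a4@(0,4):A a5@(2,1):B
t=4: a0@(1,0):B a1@(1,1):A a2@(1,2):A a3@(1,3):B a4@(1,4):A a5@(2,1):B
t=5: a0@(0,0):B a1@(0,1):A a2@(0,2):A a3@(0,3):B a4@(0,4):A a5@(2,0):B
t=6: a0@(1,0):B a1@(1,1):A a2@(1,2):A a3@(1,3):B a4@(1,4):A a5@(2,0):B

.....
BAABA
B....
.....
.....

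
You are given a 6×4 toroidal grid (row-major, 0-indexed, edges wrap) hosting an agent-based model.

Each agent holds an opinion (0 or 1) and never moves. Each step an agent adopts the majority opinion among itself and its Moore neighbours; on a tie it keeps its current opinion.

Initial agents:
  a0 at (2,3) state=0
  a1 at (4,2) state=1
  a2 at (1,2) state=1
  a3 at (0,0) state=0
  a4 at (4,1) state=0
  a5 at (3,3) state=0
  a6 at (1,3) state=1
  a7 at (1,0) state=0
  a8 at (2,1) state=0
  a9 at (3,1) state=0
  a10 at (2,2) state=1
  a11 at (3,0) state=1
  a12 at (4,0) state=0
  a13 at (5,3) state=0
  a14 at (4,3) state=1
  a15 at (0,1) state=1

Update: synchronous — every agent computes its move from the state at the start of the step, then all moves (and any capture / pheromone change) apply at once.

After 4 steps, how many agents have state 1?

5

t=1: a0@(2,3):1 a1@(4,2):0 a2@(1,2):1 a3@(0,0):0 a4@(4,1):0 a5@(3,3):1 a6@(1,3):1 a7@(1,0):0 a8@(2,1):0 a9@(3,1):0 a10@(2,2):0 a11@(3,0):0 a12@(4,0):0 a13@(5,3):0 a14@(4,3):1 a15@(0,1):1
t=2: a0@(2,3):1 a1@(4,2):0 a2@(1,2):1 a3@(0,0):0 a4@(4,1):0 a5@(3,3):0 a6@(1,3):1 a7@(1,0):0 a8@(2,1):0 a9@(3,1):0 a10@(2,2):1 a11@(3,0):0 a12@(4,0):0 a13@(5,3):0 a14@(4,3):0 a15@(0,1):1
t=3: (unchanged — steady state)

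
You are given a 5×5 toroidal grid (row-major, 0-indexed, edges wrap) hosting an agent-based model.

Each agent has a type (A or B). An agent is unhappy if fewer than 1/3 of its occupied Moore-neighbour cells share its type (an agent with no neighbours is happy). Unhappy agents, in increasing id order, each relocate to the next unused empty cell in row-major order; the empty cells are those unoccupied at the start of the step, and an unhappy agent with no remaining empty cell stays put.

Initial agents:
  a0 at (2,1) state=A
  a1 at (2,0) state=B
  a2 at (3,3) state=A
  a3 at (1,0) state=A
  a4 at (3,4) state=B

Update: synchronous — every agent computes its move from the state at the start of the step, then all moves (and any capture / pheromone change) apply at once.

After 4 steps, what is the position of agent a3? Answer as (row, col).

t=1: a0@(2,1):A a1@(2,0):B a2@(0,0):A a3@(1,0):A a4@(3,4):B
t=2: (unchanged — steady state)

(1, 0)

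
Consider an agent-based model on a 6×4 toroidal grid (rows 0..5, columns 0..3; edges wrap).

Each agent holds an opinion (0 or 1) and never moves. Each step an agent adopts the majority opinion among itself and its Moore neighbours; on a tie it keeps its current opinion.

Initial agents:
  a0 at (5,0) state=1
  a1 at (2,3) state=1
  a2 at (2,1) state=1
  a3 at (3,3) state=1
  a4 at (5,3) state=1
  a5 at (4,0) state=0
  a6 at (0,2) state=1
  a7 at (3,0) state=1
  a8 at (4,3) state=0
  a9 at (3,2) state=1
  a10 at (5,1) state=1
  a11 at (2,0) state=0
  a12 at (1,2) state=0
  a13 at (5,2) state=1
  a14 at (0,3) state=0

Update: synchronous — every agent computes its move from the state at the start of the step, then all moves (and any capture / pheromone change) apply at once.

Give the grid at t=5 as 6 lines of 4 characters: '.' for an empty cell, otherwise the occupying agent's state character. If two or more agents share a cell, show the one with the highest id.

..11
..1.
11.1
1.11
1..1
1111

t=1: a0@(5,0):1 a1@(2,3):1 a2@(2,1):1 a3@(3,3):1 a4@(5,3):1 a5@(4,0):1 a6@(0,2):1 a7@(3,0):1 a8@(4,3):1 a9@(3,2):1 a10@(5,1):1 a11@(2,0):1 a12@(1,2):1 a13@(5,2):1 a14@(0,3):1
t=2: (unchanged — steady state)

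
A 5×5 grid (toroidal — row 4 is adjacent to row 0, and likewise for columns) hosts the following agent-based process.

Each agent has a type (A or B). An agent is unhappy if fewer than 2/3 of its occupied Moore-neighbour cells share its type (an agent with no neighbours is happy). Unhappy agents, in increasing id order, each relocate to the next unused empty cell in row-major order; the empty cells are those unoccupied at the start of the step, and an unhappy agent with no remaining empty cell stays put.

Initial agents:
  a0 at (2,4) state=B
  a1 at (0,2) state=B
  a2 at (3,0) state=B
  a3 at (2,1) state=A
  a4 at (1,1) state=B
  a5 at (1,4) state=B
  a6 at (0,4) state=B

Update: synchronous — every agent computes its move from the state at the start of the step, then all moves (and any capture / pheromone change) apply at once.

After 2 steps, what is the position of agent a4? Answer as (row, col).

t=1: a0@(2,4):B a1@(0,2):B a2@(0,0):B a3@(0,1):A a4@(0,3):B a5@(1,4):B a6@(0,4):B
t=2: a0@(2,4):B a1@(1,0):B a2@(0,0):B a3@(1,1):A a4@(0,3):B a5@(1,4):B a6@(0,4):B

(0, 3)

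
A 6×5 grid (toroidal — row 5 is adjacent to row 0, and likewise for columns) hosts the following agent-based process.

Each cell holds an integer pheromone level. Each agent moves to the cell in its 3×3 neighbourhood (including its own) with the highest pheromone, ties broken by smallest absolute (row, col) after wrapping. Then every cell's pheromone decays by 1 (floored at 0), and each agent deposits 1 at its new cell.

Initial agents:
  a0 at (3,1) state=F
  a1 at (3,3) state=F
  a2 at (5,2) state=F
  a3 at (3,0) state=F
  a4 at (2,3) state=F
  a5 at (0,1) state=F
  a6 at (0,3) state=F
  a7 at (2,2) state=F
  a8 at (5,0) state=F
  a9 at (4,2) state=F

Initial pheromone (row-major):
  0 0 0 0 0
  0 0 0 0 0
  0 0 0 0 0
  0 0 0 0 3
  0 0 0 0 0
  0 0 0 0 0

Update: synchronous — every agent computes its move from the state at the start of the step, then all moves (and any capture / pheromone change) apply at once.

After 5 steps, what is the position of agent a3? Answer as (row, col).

(3, 4)

t=1: a0@(2,0) a1@(3,4) a2@(0,1) a3@(3,4) a4@(3,4) a5@(0,0) a6@(0,2) a7@(1,1) a8@(0,0) a9@(3,1) | pheromone: 2 1 1 0 0 / 0 1 0 0 0 / 1 0 0 0 0 / 0 1 0 0 5 / 0 0 0 0 0 / 0 0 0 0 0
t=2: a0@(3,4) a1@(3,4) a2@(0,0) a3@(3,4) a4@(3,4) a5@(0,0) a6@(0,1) a7@(0,0) a8@(0,0) a9@(2,0) | pheromone: 5 1 0 0 0 / 0 0 0 0 0 / 1 0 0 0 0 / 0 0 0 0 8 / 0 0 0 0 0 / 0 0 0 0 0
t=3: a0@(3,4) a1@(3,4) a2@(0,0) a3@(3,4) a4@(3,4) a5@(0,0) a6@(0,0) a7@(0,0) a8@(0,0) a9@(3,4) | pheromone: 9 0 0 0 0 / 0 0 0 0 0 / 0 0 0 0 0 / 0 0 0 0 12 / 0 0 0 0 0 / 0 0 0 0 0
t=4: a0@(3,4) a1@(3,4) a2@(0,0) a3@(3,4) a4@(3,4) a5@(0,0) a6@(0,0) a7@(0,0) a8@(0,0) a9@(3,4) | pheromone: 13 0 0 0 0 / 0 0 0 0 0 / 0 0 0 0 0 / 0 0 0 0 16 / 0 0 0 0 0 / 0 0 0 0 0
t=5: a0@(3,4) a1@(3,4) a2@(0,0) a3@(3,4) a4@(3,4) a5@(0,0) a6@(0,0) a7@(0,0) a8@(0,0) a9@(3,4) | pheromone: 17 0 0 0 0 / 0 0 0 0 0 / 0 0 0 0 0 / 0 0 0 0 20 / 0 0 0 0 0 / 0 0 0 0 0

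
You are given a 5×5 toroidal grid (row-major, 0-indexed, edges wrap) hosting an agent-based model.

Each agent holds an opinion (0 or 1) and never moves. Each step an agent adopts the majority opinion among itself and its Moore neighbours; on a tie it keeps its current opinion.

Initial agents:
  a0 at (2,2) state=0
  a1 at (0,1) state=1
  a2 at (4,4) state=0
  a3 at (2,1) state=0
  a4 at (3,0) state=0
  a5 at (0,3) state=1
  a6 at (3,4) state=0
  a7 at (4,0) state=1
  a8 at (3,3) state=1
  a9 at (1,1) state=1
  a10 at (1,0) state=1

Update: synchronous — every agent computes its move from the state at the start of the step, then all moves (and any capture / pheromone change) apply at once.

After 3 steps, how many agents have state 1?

4

t=1: a0@(2,2):0 a1@(0,1):1 a2@(4,4):0 a3@(2,1):0 a4@(3,0):0 a5@(0,3):1 a6@(3,4):0 a7@(4,0):0 a8@(3,3):0 a9@(1,1):1 a10@(1,0):1
t=2: (unchanged — steady state)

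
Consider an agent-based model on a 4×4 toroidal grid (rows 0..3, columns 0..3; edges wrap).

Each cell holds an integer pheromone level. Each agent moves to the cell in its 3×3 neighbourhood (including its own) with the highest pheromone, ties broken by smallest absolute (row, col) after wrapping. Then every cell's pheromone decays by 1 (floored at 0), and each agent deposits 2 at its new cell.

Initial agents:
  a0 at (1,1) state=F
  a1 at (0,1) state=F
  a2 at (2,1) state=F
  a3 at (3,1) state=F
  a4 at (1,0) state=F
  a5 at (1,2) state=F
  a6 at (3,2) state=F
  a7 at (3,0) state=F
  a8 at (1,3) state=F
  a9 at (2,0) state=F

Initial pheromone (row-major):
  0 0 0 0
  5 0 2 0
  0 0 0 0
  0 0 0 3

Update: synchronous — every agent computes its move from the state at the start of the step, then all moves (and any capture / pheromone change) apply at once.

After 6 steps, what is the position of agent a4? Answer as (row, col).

t=1: a0@(1,0) a1@(1,0) a2@(1,0) a3@(0,0) a4@(1,0) a5@(1,2) a6@(3,3) a7@(3,3) a8@(1,0) a9@(1,0) | pheromone: 2 0 0 0 / 16 0 3 0 / 0 0 0 0 / 0 0 0 6
t=2: a0@(1,0) a1@(1,0) a2@(1,0) a3@(1,0) a4@(1,0) a5@(1,2) a6@(3,3) a7@(3,3) a8@(1,0) a9@(1,0) | pheromone: 1 0 0 0 / 29 0 4 0 / 0 0 0 0 / 0 0 0 9
t=3: a0@(1,0) a1@(1,0) a2@(1,0) a3@(1,0) a4@(1,0) a5@(1,2) a6@(3,3) a7@(3,3) a8@(1,0) a9@(1,0) | pheromone: 0 0 0 0 / 42 0 5 0 / 0 0 0 0 / 0 0 0 12
t=4: a0@(1,0) a1@(1,0) a2@(1,0) a3@(1,0) a4@(1,0) a5@(1,2) a6@(3,3) a7@(3,3) a8@(1,0) a9@(1,0) | pheromone: 0 0 0 0 / 55 0 6 0 / 0 0 0 0 / 0 0 0 15
t=5: a0@(1,0) a1@(1,0) a2@(1,0) a3@(1,0) a4@(1,0) a5@(1,2) a6@(3,3) a7@(3,3) a8@(1,0) a9@(1,0) | pheromone: 0 0 0 0 / 68 0 7 0 / 0 0 0 0 / 0 0 0 18
t=6: a0@(1,0) a1@(1,0) a2@(1,0) a3@(1,0) a4@(1,0) a5@(1,2) a6@(3,3) a7@(3,3) a8@(1,0) a9@(1,0) | pheromone: 0 0 0 0 / 81 0 8 0 / 0 0 0 0 / 0 0 0 21

(1, 0)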